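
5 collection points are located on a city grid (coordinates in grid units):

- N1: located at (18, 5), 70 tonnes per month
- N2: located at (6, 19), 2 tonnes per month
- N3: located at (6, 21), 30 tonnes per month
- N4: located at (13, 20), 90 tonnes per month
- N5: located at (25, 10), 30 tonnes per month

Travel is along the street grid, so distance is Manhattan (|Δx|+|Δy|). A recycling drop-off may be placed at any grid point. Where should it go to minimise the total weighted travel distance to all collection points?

Manhattan distance separates: Σwᵢ(|x−xᵢ|+|y−yᵢ|) = Σwᵢ|x−xᵢ| + Σwᵢ|y−yᵢ|, so x and y are optimised independently as 1-D weighted medians.
Total weight W = 222; half = 111.
x-coordinate, sorted with cumulative weight:
  x=6 (N2, w=2) cum 2
  x=6 (N3, w=30) cum 32
  x=13 (N4, w=90) cum 122  ← median
  x=18 (N1, w=70) cum 192
  x=25 (N5, w=30) cum 222
⇒ x* = 13
y-coordinate, sorted with cumulative weight:
  y=5 (N1, w=70) cum 70
  y=10 (N5, w=30) cum 100
  y=19 (N2, w=2) cum 102
  y=20 (N4, w=90) cum 192  ← median
  y=21 (N3, w=30) cum 222
⇒ y* = 20

(13, 20)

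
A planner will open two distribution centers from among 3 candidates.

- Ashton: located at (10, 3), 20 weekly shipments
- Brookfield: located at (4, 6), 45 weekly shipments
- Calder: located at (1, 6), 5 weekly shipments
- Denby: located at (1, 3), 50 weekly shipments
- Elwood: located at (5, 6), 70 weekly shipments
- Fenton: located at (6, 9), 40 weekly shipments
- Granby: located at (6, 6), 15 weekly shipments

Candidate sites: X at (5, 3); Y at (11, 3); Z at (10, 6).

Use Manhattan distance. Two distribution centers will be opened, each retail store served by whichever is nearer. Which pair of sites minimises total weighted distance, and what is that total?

{X, Y}, total 985

Evaluate every pair (each demand assigned to the nearer of the two):
  {X, Y}: total = 985
  {X, Z}: total = 1025
  {Y, Z}: total = 1525
Best pair: {X, Y} with total 985.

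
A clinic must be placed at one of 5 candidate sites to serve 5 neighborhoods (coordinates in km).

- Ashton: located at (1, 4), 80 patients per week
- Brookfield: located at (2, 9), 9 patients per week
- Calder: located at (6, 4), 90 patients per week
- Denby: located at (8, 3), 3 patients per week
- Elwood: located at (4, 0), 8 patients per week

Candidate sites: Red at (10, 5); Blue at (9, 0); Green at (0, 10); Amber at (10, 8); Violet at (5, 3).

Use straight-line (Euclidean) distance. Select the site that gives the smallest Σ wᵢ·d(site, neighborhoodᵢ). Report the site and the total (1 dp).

Violet, total 551.8 km

Total weighted distance at each candidate:
  Red (10, 5): total = 1247.0
  Blue (9, 0): total = 1317.6
  Green (0, 10): total = 1388.5
  Amber (10, 8): total = 1465.7
  Violet (5, 3): total = 551.8
Minimum is at Violet with total 551.8 km.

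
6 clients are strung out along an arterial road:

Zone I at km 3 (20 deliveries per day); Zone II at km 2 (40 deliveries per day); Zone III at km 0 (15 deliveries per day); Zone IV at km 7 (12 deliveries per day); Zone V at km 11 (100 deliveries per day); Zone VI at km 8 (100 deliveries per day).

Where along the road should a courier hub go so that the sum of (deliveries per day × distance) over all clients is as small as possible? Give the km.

For a sum of weighted absolute distances on a line, the optimum is the weighted median (not the mean). Total weight W = 287; half-weight = 143.5.
Sort by position and accumulate weight:
  km 0 (Zone III, w=15) → cum 15
  km 2 (Zone II, w=40) → cum 55
  km 3 (Zone I, w=20) → cum 75
  km 7 (Zone IV, w=12) → cum 87
  km 8 (Zone VI, w=100) → cum 187  ≥ 143.5 → median here
  km 11 (Zone V, w=100) → cum 287
Optimal location: km 8.

x = 8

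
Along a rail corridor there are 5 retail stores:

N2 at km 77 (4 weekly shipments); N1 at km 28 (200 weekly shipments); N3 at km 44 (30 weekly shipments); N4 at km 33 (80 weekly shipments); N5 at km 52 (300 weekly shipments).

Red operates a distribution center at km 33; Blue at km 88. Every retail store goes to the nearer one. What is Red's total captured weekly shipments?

610

The indifferent point is the midpoint (33+88)/2 = 60.5; retail stores left of it (closer to Red at 33) go to Red, those right go to Blue.
  N1 at 28 (w=200) → Red
  N4 at 33 (w=80) → Red
  N3 at 44 (w=30) → Red
  N5 at 52 (w=300) → Red
  N2 at 77 (w=4) → Blue
Red captures 610; Blue captures 4.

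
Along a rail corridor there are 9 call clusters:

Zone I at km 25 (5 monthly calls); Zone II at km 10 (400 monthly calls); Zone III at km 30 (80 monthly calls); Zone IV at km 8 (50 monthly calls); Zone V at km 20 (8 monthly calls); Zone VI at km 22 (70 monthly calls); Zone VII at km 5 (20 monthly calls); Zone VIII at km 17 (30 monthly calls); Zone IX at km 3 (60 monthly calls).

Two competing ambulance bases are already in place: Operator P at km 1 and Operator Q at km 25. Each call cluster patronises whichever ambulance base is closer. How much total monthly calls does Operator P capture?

530

The indifferent point is the midpoint (1+25)/2 = 13; call clusters left of it (closer to Operator P at 1) go to Operator P, those right go to Operator Q.
  Zone IX at 3 (w=60) → Operator P
  Zone VII at 5 (w=20) → Operator P
  Zone IV at 8 (w=50) → Operator P
  Zone II at 10 (w=400) → Operator P
  Zone VIII at 17 (w=30) → Operator Q
  Zone V at 20 (w=8) → Operator Q
  Zone VI at 22 (w=70) → Operator Q
  Zone I at 25 (w=5) → Operator Q
  Zone III at 30 (w=80) → Operator Q
Operator P captures 530; Operator Q captures 193.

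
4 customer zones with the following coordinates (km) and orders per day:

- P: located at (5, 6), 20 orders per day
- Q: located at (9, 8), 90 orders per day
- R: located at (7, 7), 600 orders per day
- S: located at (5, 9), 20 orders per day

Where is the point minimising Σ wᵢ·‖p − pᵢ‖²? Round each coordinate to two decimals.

(7.14, 7.15)

The minimiser of Σwᵢ‖p−pᵢ‖² is the weighted centroid p* = (Σwᵢpᵢ)/(Σwᵢ).
Σwᵢ = 730.
Σwᵢxᵢ = 20·5 + 90·9 + 600·7 + 20·5 = 5210.
Σwᵢyᵢ = 20·6 + 90·8 + 600·7 + 20·9 = 5220.
x* = 5210/730 = 7.14, y* = 5220/730 = 7.15.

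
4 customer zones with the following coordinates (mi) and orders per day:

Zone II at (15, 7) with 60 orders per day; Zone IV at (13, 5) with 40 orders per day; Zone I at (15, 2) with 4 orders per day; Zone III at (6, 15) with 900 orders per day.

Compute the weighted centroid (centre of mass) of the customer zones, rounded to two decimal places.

The minimiser of Σwᵢ‖p−pᵢ‖² is the weighted centroid p* = (Σwᵢpᵢ)/(Σwᵢ).
Σwᵢ = 1004.
Σwᵢxᵢ = 60·15 + 40·13 + 4·15 + 900·6 = 6880.
Σwᵢyᵢ = 60·7 + 40·5 + 4·2 + 900·15 = 14128.
x* = 6880/1004 = 6.85, y* = 14128/1004 = 14.07.

(6.85, 14.07)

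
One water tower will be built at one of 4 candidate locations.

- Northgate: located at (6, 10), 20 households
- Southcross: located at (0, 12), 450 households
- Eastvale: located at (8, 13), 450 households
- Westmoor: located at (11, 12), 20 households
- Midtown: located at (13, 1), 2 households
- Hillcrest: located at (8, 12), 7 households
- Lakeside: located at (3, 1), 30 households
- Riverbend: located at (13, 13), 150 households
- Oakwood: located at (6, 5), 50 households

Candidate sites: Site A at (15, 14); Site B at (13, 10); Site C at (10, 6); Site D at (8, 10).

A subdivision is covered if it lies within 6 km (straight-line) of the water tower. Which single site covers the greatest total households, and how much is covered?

Site D, covering 697

Coverage radius r = 6 km; a point is covered iff (Δx)²+(Δy)² ≤ 6² = 36.
  Site A (15, 14): covers {Westmoor, Riverbend} → 170
  Site B (13, 10): covers {Eastvale, Westmoor, Hillcrest, Riverbend} → 627
  Site C (10, 6): covers {Northgate, Midtown, Oakwood} → 72
  Site D (8, 10): covers {Northgate, Eastvale, Westmoor, Hillcrest, Riverbend, Oakwood} → 697
Maximum coverage at Site D: 697 households.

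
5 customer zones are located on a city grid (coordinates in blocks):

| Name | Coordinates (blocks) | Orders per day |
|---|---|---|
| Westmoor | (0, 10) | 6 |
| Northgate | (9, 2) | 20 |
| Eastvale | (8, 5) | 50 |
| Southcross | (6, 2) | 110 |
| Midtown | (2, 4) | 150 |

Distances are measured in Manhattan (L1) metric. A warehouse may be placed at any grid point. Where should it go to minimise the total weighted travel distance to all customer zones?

(6, 4)

Manhattan distance separates: Σwᵢ(|x−xᵢ|+|y−yᵢ|) = Σwᵢ|x−xᵢ| + Σwᵢ|y−yᵢ|, so x and y are optimised independently as 1-D weighted medians.
Total weight W = 336; half = 168.
x-coordinate, sorted with cumulative weight:
  x=0 (Westmoor, w=6) cum 6
  x=2 (Midtown, w=150) cum 156
  x=6 (Southcross, w=110) cum 266  ← median
  x=8 (Eastvale, w=50) cum 316
  x=9 (Northgate, w=20) cum 336
⇒ x* = 6
y-coordinate, sorted with cumulative weight:
  y=2 (Northgate, w=20) cum 20
  y=2 (Southcross, w=110) cum 130
  y=4 (Midtown, w=150) cum 280  ← median
  y=5 (Eastvale, w=50) cum 330
  y=10 (Westmoor, w=6) cum 336
⇒ y* = 4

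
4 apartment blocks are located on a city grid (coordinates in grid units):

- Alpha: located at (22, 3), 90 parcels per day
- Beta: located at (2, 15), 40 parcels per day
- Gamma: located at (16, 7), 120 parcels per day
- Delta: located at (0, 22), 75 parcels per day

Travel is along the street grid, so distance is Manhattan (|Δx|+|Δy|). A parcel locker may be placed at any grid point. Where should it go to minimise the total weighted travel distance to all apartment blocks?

(16, 7)

Manhattan distance separates: Σwᵢ(|x−xᵢ|+|y−yᵢ|) = Σwᵢ|x−xᵢ| + Σwᵢ|y−yᵢ|, so x and y are optimised independently as 1-D weighted medians.
Total weight W = 325; half = 162.5.
x-coordinate, sorted with cumulative weight:
  x=0 (Delta, w=75) cum 75
  x=2 (Beta, w=40) cum 115
  x=16 (Gamma, w=120) cum 235  ← median
  x=22 (Alpha, w=90) cum 325
⇒ x* = 16
y-coordinate, sorted with cumulative weight:
  y=3 (Alpha, w=90) cum 90
  y=7 (Gamma, w=120) cum 210  ← median
  y=15 (Beta, w=40) cum 250
  y=22 (Delta, w=75) cum 325
⇒ y* = 7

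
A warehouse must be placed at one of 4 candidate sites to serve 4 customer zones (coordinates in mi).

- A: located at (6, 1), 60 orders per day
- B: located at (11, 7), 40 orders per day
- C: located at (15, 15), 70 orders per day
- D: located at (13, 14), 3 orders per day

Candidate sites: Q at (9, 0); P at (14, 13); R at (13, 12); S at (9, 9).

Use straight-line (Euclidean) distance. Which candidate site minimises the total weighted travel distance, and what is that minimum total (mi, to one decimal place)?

S, total 1239.0 mi

Total weighted distance at each candidate:
  Q (9, 0): total = 1655.5
  P (14, 13): total = 1294.4
  R (13, 12): total = 1256.1
  S (9, 9): total = 1239.0
Minimum is at S with total 1239.0 mi.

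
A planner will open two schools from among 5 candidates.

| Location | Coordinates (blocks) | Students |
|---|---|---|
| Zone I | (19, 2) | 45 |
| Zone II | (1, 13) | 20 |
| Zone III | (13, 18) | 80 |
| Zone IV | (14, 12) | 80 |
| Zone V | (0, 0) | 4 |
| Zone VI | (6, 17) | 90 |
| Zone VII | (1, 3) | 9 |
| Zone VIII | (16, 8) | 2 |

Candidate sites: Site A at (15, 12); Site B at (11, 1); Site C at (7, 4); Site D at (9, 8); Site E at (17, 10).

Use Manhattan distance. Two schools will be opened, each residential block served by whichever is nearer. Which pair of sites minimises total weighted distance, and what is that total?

Evaluate every pair (each demand assigned to the nearer of the two):
  {Site A, Site B}: total = 2851
  {Site A, Site D}: total = 2885
  {Site A, Site C}: total = 3027
  {Site A, Site E}: total = 3051
  {Site D, Site E}: total = 3341
  {Site C, Site E}: total = 3483
  {Site B, Site D}: total = 3755
  {Site B, Site E}: total = 3927
  {Site C, Site D}: total = 3931
  {Site B, Site C}: total = 4736
Best pair: {Site A, Site B} with total 2851.

{Site A, Site B}, total 2851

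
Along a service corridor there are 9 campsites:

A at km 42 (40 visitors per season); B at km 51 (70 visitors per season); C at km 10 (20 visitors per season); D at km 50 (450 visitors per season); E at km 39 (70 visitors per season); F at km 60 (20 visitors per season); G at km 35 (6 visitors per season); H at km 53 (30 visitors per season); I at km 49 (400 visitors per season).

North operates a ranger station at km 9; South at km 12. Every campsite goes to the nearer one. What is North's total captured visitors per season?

The indifferent point is the midpoint (9+12)/2 = 10.5; campsites left of it (closer to North at 9) go to North, those right go to South.
  C at 10 (w=20) → North
  G at 35 (w=6) → South
  E at 39 (w=70) → South
  A at 42 (w=40) → South
  I at 49 (w=400) → South
  D at 50 (w=450) → South
  B at 51 (w=70) → South
  H at 53 (w=30) → South
  F at 60 (w=20) → South
North captures 20; South captures 1086.

20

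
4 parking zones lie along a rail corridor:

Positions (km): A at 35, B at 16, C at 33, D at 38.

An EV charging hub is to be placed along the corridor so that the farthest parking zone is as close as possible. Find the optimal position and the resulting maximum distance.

The 1-center on a line is the midpoint of the two extreme points: leftmost at 16, rightmost at 38.
Optimal location = (16 + 38)/2 = 27; maximum distance = (38 − 16)/2 = 11.

location 27, max distance 11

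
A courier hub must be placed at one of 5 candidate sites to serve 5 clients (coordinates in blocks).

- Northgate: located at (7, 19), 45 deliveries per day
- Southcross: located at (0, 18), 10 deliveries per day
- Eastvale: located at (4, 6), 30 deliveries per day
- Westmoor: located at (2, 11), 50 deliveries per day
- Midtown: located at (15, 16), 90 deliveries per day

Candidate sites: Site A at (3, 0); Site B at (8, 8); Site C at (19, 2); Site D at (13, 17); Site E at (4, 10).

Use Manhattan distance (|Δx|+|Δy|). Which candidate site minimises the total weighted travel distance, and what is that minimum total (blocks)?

Total weighted distance at each candidate:
  Site A (3, 0): total = 4575
  Site B (8, 8): total = 2700
  Site C (19, 2): total = 5145
  Site D (13, 17): total = 2220
  Site E (4, 10): total = 2460
Minimum is at Site D with total 2220 blocks.

Site D, total 2220 blocks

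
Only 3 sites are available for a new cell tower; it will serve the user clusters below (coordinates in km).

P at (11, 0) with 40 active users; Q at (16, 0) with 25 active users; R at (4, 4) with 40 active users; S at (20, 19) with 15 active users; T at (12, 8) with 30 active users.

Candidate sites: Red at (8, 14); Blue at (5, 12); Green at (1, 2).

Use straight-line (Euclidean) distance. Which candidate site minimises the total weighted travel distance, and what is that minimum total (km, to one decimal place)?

Total weighted distance at each candidate:
  Red (8, 14): total = 1818.0
  Blue (5, 12): total = 1756.3
  Green (1, 2): total = 1688.8
Minimum is at Green with total 1688.8 km.

Green, total 1688.8 km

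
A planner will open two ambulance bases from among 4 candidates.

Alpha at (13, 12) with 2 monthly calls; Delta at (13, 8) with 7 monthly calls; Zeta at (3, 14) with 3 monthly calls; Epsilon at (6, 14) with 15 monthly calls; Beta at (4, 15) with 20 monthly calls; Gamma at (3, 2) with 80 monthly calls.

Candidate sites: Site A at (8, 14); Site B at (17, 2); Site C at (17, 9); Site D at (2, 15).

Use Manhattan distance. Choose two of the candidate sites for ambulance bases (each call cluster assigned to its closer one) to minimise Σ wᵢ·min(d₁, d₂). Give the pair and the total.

Evaluate every pair (each demand assigned to the nearer of the two):
  {Site A, Site D}: total = 1287
  {Site C, Site D}: total = 1290
  {Site B, Site D}: total = 1339
  {Site A, Site B}: total = 1349
  {Site A, Site C}: total = 1554
  {Site B, Site C}: total = 1846
Best pair: {Site A, Site D} with total 1287.

{Site A, Site D}, total 1287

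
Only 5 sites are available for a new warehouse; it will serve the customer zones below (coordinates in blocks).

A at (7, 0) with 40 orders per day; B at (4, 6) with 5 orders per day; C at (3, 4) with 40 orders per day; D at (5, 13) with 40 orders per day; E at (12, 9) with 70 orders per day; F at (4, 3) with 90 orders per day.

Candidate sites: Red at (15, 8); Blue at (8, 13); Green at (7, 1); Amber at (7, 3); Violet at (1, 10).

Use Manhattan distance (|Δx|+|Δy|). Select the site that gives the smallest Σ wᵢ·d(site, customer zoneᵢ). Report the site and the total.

Amber, total 1870 blocks

Total weighted distance at each candidate:
  Red (15, 8): total = 3665
  Blue (8, 13): total = 3115
  Green (7, 1): total = 2280
  Amber (7, 3): total = 1870
  Violet (1, 10): total = 3015
Minimum is at Amber with total 1870 blocks.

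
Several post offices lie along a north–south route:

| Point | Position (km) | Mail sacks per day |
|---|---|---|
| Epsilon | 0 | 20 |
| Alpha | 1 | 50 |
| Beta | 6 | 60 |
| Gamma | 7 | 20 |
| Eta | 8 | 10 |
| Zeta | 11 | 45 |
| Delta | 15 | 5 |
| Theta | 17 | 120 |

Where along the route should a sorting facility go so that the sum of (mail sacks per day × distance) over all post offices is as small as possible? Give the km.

x = 11

For a sum of weighted absolute distances on a line, the optimum is the weighted median (not the mean). Total weight W = 330; half-weight = 165.
Sort by position and accumulate weight:
  km 0 (Epsilon, w=20) → cum 20
  km 1 (Alpha, w=50) → cum 70
  km 6 (Beta, w=60) → cum 130
  km 7 (Gamma, w=20) → cum 150
  km 8 (Eta, w=10) → cum 160
  km 11 (Zeta, w=45) → cum 205  ≥ 165 → median here
  km 15 (Delta, w=5) → cum 210
  km 17 (Theta, w=120) → cum 330
Optimal location: km 11.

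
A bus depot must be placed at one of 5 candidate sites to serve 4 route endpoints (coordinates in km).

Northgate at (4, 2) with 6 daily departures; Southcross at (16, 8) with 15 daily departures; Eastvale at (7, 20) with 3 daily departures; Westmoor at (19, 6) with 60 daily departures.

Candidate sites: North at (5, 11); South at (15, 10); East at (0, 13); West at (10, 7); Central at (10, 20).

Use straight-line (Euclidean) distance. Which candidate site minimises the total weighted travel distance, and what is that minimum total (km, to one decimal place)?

South, total 493.0 km

Total weighted distance at each candidate:
  North (5, 11): total = 1145.0
  South (15, 10): total = 493.0
  East (0, 13): total = 1566.3
  West (10, 7): total = 721.5
  Central (10, 20): total = 1322.7
Minimum is at South with total 493.0 km.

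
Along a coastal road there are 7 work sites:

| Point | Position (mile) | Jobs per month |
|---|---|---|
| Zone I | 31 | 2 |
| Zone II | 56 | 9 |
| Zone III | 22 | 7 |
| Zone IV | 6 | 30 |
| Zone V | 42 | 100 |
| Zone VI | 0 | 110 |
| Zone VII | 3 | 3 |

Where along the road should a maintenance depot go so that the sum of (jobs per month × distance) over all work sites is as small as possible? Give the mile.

For a sum of weighted absolute distances on a line, the optimum is the weighted median (not the mean). Total weight W = 261; half-weight = 130.5.
Sort by position and accumulate weight:
  mile 0 (Zone VI, w=110) → cum 110
  mile 3 (Zone VII, w=3) → cum 113
  mile 6 (Zone IV, w=30) → cum 143  ≥ 130.5 → median here
  mile 22 (Zone III, w=7) → cum 150
  mile 31 (Zone I, w=2) → cum 152
  mile 42 (Zone V, w=100) → cum 252
  mile 56 (Zone II, w=9) → cum 261
Optimal location: mile 6.

x = 6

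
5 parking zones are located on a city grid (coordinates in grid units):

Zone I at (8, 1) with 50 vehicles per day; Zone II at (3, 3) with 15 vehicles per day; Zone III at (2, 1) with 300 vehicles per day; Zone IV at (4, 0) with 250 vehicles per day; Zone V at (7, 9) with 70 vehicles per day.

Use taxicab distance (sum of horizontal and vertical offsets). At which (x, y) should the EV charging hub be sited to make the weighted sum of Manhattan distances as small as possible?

Manhattan distance separates: Σwᵢ(|x−xᵢ|+|y−yᵢ|) = Σwᵢ|x−xᵢ| + Σwᵢ|y−yᵢ|, so x and y are optimised independently as 1-D weighted medians.
Total weight W = 685; half = 342.5.
x-coordinate, sorted with cumulative weight:
  x=2 (Zone III, w=300) cum 300
  x=3 (Zone II, w=15) cum 315
  x=4 (Zone IV, w=250) cum 565  ← median
  x=7 (Zone V, w=70) cum 635
  x=8 (Zone I, w=50) cum 685
⇒ x* = 4
y-coordinate, sorted with cumulative weight:
  y=0 (Zone IV, w=250) cum 250
  y=1 (Zone I, w=50) cum 300
  y=1 (Zone III, w=300) cum 600  ← median
  y=3 (Zone II, w=15) cum 615
  y=9 (Zone V, w=70) cum 685
⇒ y* = 1

(4, 1)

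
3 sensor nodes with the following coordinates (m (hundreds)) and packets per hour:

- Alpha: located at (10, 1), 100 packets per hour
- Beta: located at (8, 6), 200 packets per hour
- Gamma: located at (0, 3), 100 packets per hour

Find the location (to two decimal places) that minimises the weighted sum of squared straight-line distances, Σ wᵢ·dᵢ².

The minimiser of Σwᵢ‖p−pᵢ‖² is the weighted centroid p* = (Σwᵢpᵢ)/(Σwᵢ).
Σwᵢ = 400.
Σwᵢxᵢ = 100·10 + 200·8 + 100·0 = 2600.
Σwᵢyᵢ = 100·1 + 200·6 + 100·3 = 1600.
x* = 2600/400 = 6.50, y* = 1600/400 = 4.00.

(6.50, 4.00)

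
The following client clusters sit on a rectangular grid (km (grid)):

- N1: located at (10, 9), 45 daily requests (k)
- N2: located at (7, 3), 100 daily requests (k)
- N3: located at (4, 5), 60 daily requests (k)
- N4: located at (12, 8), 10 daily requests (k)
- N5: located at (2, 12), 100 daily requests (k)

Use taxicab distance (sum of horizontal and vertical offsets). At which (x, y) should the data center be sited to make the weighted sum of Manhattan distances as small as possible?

(4, 5)

Manhattan distance separates: Σwᵢ(|x−xᵢ|+|y−yᵢ|) = Σwᵢ|x−xᵢ| + Σwᵢ|y−yᵢ|, so x and y are optimised independently as 1-D weighted medians.
Total weight W = 315; half = 157.5.
x-coordinate, sorted with cumulative weight:
  x=2 (N5, w=100) cum 100
  x=4 (N3, w=60) cum 160  ← median
  x=7 (N2, w=100) cum 260
  x=10 (N1, w=45) cum 305
  x=12 (N4, w=10) cum 315
⇒ x* = 4
y-coordinate, sorted with cumulative weight:
  y=3 (N2, w=100) cum 100
  y=5 (N3, w=60) cum 160  ← median
  y=8 (N4, w=10) cum 170
  y=9 (N1, w=45) cum 215
  y=12 (N5, w=100) cum 315
⇒ y* = 5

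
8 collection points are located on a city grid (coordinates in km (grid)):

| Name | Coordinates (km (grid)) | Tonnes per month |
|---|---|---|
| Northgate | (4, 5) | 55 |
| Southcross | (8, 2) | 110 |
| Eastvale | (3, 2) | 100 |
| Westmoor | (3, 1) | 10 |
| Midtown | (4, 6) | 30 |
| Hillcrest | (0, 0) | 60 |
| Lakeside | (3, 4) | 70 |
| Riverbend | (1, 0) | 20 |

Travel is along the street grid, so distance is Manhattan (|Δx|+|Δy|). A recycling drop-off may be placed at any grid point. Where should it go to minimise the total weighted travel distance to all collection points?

Manhattan distance separates: Σwᵢ(|x−xᵢ|+|y−yᵢ|) = Σwᵢ|x−xᵢ| + Σwᵢ|y−yᵢ|, so x and y are optimised independently as 1-D weighted medians.
Total weight W = 455; half = 227.5.
x-coordinate, sorted with cumulative weight:
  x=0 (Hillcrest, w=60) cum 60
  x=1 (Riverbend, w=20) cum 80
  x=3 (Eastvale, w=100) cum 180
  x=3 (Westmoor, w=10) cum 190
  x=3 (Lakeside, w=70) cum 260  ← median
  x=4 (Northgate, w=55) cum 315
  x=4 (Midtown, w=30) cum 345
  x=8 (Southcross, w=110) cum 455
⇒ x* = 3
y-coordinate, sorted with cumulative weight:
  y=0 (Hillcrest, w=60) cum 60
  y=0 (Riverbend, w=20) cum 80
  y=1 (Westmoor, w=10) cum 90
  y=2 (Southcross, w=110) cum 200
  y=2 (Eastvale, w=100) cum 300  ← median
  y=4 (Lakeside, w=70) cum 370
  y=5 (Northgate, w=55) cum 425
  y=6 (Midtown, w=30) cum 455
⇒ y* = 2

(3, 2)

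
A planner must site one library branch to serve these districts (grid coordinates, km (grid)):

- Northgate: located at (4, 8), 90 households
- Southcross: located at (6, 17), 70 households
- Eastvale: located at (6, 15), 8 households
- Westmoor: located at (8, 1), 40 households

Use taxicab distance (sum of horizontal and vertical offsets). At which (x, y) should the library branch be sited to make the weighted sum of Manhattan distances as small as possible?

Manhattan distance separates: Σwᵢ(|x−xᵢ|+|y−yᵢ|) = Σwᵢ|x−xᵢ| + Σwᵢ|y−yᵢ|, so x and y are optimised independently as 1-D weighted medians.
Total weight W = 208; half = 104.
x-coordinate, sorted with cumulative weight:
  x=4 (Northgate, w=90) cum 90
  x=6 (Southcross, w=70) cum 160  ← median
  x=6 (Eastvale, w=8) cum 168
  x=8 (Westmoor, w=40) cum 208
⇒ x* = 6
y-coordinate, sorted with cumulative weight:
  y=1 (Westmoor, w=40) cum 40
  y=8 (Northgate, w=90) cum 130  ← median
  y=15 (Eastvale, w=8) cum 138
  y=17 (Southcross, w=70) cum 208
⇒ y* = 8

(6, 8)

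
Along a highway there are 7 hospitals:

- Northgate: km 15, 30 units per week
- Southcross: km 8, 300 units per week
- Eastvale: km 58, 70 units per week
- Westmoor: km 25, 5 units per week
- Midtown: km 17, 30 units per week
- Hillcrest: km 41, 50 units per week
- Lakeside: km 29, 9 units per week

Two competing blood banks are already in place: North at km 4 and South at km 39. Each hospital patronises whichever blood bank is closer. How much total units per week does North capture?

360

The indifferent point is the midpoint (4+39)/2 = 21.5; hospitals left of it (closer to North at 4) go to North, those right go to South.
  Southcross at 8 (w=300) → North
  Northgate at 15 (w=30) → North
  Midtown at 17 (w=30) → North
  Westmoor at 25 (w=5) → South
  Lakeside at 29 (w=9) → South
  Hillcrest at 41 (w=50) → South
  Eastvale at 58 (w=70) → South
North captures 360; South captures 134.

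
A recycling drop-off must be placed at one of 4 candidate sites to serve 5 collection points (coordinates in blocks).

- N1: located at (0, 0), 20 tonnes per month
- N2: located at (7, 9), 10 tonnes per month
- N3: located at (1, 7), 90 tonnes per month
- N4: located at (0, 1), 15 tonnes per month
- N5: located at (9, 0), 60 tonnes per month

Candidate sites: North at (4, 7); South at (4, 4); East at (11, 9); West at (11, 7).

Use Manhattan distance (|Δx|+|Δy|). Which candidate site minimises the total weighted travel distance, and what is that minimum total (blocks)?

North, total 1410 blocks

Total weighted distance at each candidate:
  North (4, 7): total = 1410
  South (4, 4): total = 1425
  East (11, 9): total = 2465
  West (11, 7): total = 2115
Minimum is at North with total 1410 blocks.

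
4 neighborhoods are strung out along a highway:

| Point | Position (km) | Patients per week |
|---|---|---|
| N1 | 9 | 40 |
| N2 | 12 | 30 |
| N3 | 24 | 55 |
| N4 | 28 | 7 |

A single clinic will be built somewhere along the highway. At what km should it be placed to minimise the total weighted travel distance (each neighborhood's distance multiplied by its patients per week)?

For a sum of weighted absolute distances on a line, the optimum is the weighted median (not the mean). Total weight W = 132; half-weight = 66.
Sort by position and accumulate weight:
  km 9 (N1, w=40) → cum 40
  km 12 (N2, w=30) → cum 70  ≥ 66 → median here
  km 24 (N3, w=55) → cum 125
  km 28 (N4, w=7) → cum 132
Optimal location: km 12.

x = 12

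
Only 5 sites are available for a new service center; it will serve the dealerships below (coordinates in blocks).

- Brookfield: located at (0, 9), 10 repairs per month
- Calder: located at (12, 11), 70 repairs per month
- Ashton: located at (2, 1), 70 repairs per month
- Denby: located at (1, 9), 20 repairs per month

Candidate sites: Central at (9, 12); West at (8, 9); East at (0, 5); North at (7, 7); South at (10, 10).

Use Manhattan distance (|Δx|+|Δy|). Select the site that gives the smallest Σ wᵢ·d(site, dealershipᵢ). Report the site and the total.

West, total 1620 blocks

Total weighted distance at each candidate:
  Central (9, 12): total = 1880
  West (8, 9): total = 1620
  East (0, 5): total = 1820
  North (7, 7): total = 1650
  South (10, 10): total = 1710
Minimum is at West with total 1620 blocks.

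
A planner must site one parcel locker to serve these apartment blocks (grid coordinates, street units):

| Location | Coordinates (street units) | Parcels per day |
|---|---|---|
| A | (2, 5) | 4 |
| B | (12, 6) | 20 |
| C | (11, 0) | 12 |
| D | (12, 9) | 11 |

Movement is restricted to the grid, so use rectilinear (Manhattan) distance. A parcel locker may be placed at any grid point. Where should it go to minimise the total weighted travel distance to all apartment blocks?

Manhattan distance separates: Σwᵢ(|x−xᵢ|+|y−yᵢ|) = Σwᵢ|x−xᵢ| + Σwᵢ|y−yᵢ|, so x and y are optimised independently as 1-D weighted medians.
Total weight W = 47; half = 23.5.
x-coordinate, sorted with cumulative weight:
  x=2 (A, w=4) cum 4
  x=11 (C, w=12) cum 16
  x=12 (B, w=20) cum 36  ← median
  x=12 (D, w=11) cum 47
⇒ x* = 12
y-coordinate, sorted with cumulative weight:
  y=0 (C, w=12) cum 12
  y=5 (A, w=4) cum 16
  y=6 (B, w=20) cum 36  ← median
  y=9 (D, w=11) cum 47
⇒ y* = 6

(12, 6)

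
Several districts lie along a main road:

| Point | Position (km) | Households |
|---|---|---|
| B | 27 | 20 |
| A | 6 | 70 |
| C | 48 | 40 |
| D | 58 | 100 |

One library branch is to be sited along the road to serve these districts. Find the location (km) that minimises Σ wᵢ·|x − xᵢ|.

x = 48

For a sum of weighted absolute distances on a line, the optimum is the weighted median (not the mean). Total weight W = 230; half-weight = 115.
Sort by position and accumulate weight:
  km 6 (A, w=70) → cum 70
  km 27 (B, w=20) → cum 90
  km 48 (C, w=40) → cum 130  ≥ 115 → median here
  km 58 (D, w=100) → cum 230
Optimal location: km 48.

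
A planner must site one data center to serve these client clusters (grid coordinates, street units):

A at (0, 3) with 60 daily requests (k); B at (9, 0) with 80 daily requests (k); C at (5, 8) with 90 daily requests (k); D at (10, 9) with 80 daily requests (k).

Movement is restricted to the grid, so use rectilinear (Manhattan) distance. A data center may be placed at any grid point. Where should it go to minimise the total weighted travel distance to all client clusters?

Manhattan distance separates: Σwᵢ(|x−xᵢ|+|y−yᵢ|) = Σwᵢ|x−xᵢ| + Σwᵢ|y−yᵢ|, so x and y are optimised independently as 1-D weighted medians.
Total weight W = 310; half = 155.
x-coordinate, sorted with cumulative weight:
  x=0 (A, w=60) cum 60
  x=5 (C, w=90) cum 150
  x=9 (B, w=80) cum 230  ← median
  x=10 (D, w=80) cum 310
⇒ x* = 9
y-coordinate, sorted with cumulative weight:
  y=0 (B, w=80) cum 80
  y=3 (A, w=60) cum 140
  y=8 (C, w=90) cum 230  ← median
  y=9 (D, w=80) cum 310
⇒ y* = 8

(9, 8)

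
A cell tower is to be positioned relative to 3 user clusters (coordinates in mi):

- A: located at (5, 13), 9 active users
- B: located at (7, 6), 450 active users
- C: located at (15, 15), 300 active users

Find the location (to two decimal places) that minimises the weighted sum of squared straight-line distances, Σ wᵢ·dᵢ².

The minimiser of Σwᵢ‖p−pᵢ‖² is the weighted centroid p* = (Σwᵢpᵢ)/(Σwᵢ).
Σwᵢ = 759.
Σwᵢxᵢ = 9·5 + 450·7 + 300·15 = 7695.
Σwᵢyᵢ = 9·13 + 450·6 + 300·15 = 7317.
x* = 7695/759 = 10.14, y* = 7317/759 = 9.64.

(10.14, 9.64)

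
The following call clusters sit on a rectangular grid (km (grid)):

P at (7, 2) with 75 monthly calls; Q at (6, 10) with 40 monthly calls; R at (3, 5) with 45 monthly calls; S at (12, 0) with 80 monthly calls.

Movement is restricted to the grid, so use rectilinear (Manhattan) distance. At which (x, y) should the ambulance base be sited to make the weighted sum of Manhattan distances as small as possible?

(7, 2)

Manhattan distance separates: Σwᵢ(|x−xᵢ|+|y−yᵢ|) = Σwᵢ|x−xᵢ| + Σwᵢ|y−yᵢ|, so x and y are optimised independently as 1-D weighted medians.
Total weight W = 240; half = 120.
x-coordinate, sorted with cumulative weight:
  x=3 (R, w=45) cum 45
  x=6 (Q, w=40) cum 85
  x=7 (P, w=75) cum 160  ← median
  x=12 (S, w=80) cum 240
⇒ x* = 7
y-coordinate, sorted with cumulative weight:
  y=0 (S, w=80) cum 80
  y=2 (P, w=75) cum 155  ← median
  y=5 (R, w=45) cum 200
  y=10 (Q, w=40) cum 240
⇒ y* = 2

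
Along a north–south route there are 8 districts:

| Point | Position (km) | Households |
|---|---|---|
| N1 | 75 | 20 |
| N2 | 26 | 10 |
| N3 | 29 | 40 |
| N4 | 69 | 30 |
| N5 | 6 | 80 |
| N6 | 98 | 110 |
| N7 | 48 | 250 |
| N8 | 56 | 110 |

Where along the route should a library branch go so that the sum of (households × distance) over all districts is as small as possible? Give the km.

For a sum of weighted absolute distances on a line, the optimum is the weighted median (not the mean). Total weight W = 650; half-weight = 325.
Sort by position and accumulate weight:
  km 6 (N5, w=80) → cum 80
  km 26 (N2, w=10) → cum 90
  km 29 (N3, w=40) → cum 130
  km 48 (N7, w=250) → cum 380  ≥ 325 → median here
  km 56 (N8, w=110) → cum 490
  km 69 (N4, w=30) → cum 520
  km 75 (N1, w=20) → cum 540
  km 98 (N6, w=110) → cum 650
Optimal location: km 48.

x = 48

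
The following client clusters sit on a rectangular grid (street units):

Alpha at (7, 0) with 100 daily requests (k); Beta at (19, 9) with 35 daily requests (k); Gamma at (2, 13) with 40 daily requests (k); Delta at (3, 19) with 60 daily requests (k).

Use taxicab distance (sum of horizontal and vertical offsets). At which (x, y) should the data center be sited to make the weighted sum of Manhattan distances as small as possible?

Manhattan distance separates: Σwᵢ(|x−xᵢ|+|y−yᵢ|) = Σwᵢ|x−xᵢ| + Σwᵢ|y−yᵢ|, so x and y are optimised independently as 1-D weighted medians.
Total weight W = 235; half = 117.5.
x-coordinate, sorted with cumulative weight:
  x=2 (Gamma, w=40) cum 40
  x=3 (Delta, w=60) cum 100
  x=7 (Alpha, w=100) cum 200  ← median
  x=19 (Beta, w=35) cum 235
⇒ x* = 7
y-coordinate, sorted with cumulative weight:
  y=0 (Alpha, w=100) cum 100
  y=9 (Beta, w=35) cum 135  ← median
  y=13 (Gamma, w=40) cum 175
  y=19 (Delta, w=60) cum 235
⇒ y* = 9

(7, 9)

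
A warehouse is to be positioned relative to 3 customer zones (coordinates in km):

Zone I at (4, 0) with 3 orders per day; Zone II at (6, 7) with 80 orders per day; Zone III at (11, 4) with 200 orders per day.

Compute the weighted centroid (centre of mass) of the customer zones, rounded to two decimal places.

(9.51, 4.81)

The minimiser of Σwᵢ‖p−pᵢ‖² is the weighted centroid p* = (Σwᵢpᵢ)/(Σwᵢ).
Σwᵢ = 283.
Σwᵢxᵢ = 3·4 + 80·6 + 200·11 = 2692.
Σwᵢyᵢ = 3·0 + 80·7 + 200·4 = 1360.
x* = 2692/283 = 9.51, y* = 1360/283 = 4.81.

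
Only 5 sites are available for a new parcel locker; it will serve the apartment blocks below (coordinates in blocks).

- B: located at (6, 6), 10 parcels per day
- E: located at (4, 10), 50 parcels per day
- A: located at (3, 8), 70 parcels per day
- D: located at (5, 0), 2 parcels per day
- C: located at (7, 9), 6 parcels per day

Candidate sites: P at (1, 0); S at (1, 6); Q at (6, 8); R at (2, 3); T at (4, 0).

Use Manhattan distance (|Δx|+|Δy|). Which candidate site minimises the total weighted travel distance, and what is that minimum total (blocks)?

Total weighted distance at each candidate:
  P (1, 0): total = 1558
  S (1, 6): total = 754
  Q (6, 8): total = 460
  R (2, 3): total = 1018
  T (4, 0): total = 1284
Minimum is at Q with total 460 blocks.

Q, total 460 blocks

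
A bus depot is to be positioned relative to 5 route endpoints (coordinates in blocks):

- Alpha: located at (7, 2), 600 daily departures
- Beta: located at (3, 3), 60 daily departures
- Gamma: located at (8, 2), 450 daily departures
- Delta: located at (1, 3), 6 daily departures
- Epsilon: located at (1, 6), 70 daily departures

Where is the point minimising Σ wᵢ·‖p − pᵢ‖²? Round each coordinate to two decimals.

(6.79, 2.29)

The minimiser of Σwᵢ‖p−pᵢ‖² is the weighted centroid p* = (Σwᵢpᵢ)/(Σwᵢ).
Σwᵢ = 1186.
Σwᵢxᵢ = 600·7 + 60·3 + 450·8 + 6·1 + 70·1 = 8056.
Σwᵢyᵢ = 600·2 + 60·3 + 450·2 + 6·3 + 70·6 = 2718.
x* = 8056/1186 = 6.79, y* = 2718/1186 = 2.29.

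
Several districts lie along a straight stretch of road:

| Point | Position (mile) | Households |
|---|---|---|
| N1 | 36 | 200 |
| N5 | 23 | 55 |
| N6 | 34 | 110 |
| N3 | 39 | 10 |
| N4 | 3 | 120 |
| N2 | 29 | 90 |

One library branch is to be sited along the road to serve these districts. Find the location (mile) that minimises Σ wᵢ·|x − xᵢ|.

x = 34

For a sum of weighted absolute distances on a line, the optimum is the weighted median (not the mean). Total weight W = 585; half-weight = 292.5.
Sort by position and accumulate weight:
  mile 3 (N4, w=120) → cum 120
  mile 23 (N5, w=55) → cum 175
  mile 29 (N2, w=90) → cum 265
  mile 34 (N6, w=110) → cum 375  ≥ 292.5 → median here
  mile 36 (N1, w=200) → cum 575
  mile 39 (N3, w=10) → cum 585
Optimal location: mile 34.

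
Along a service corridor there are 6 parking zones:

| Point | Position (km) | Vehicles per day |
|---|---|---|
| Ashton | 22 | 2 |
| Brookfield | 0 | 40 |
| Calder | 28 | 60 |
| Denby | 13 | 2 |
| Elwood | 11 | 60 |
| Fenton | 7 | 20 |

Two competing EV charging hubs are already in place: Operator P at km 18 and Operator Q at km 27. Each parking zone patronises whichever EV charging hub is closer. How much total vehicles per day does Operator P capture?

124

The indifferent point is the midpoint (18+27)/2 = 22.5; parking zones left of it (closer to Operator P at 18) go to Operator P, those right go to Operator Q.
  Brookfield at 0 (w=40) → Operator P
  Fenton at 7 (w=20) → Operator P
  Elwood at 11 (w=60) → Operator P
  Denby at 13 (w=2) → Operator P
  Ashton at 22 (w=2) → Operator P
  Calder at 28 (w=60) → Operator Q
Operator P captures 124; Operator Q captures 60.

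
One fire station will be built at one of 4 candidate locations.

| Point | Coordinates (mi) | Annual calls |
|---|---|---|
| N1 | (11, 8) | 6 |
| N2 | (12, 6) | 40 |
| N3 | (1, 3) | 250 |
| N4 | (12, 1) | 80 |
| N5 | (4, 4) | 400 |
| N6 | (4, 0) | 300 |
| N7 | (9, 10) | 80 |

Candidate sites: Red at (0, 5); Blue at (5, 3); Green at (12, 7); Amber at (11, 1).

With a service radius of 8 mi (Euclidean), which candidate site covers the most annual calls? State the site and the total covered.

Blue, covering 1076

Coverage radius r = 8 mi; a point is covered iff (Δx)²+(Δy)² ≤ 8² = 64.
  Red (0, 5): covers {N3, N5, N6} → 950
  Blue (5, 3): covers {N1, N2, N3, N4, N5, N6} → 1076
  Green (12, 7): covers {N1, N2, N4, N7} → 206
  Amber (11, 1): covers {N1, N2, N4, N5, N6} → 826
Maximum coverage at Blue: 1076 annual calls.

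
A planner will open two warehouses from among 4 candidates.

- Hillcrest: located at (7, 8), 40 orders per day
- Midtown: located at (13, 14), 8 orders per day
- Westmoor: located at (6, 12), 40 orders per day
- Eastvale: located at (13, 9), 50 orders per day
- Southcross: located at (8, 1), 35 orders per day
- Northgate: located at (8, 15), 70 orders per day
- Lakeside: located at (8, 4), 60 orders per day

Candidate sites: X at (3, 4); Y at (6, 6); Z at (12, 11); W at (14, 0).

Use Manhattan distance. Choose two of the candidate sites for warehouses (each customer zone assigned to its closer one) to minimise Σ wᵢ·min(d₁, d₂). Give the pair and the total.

Evaluate every pair (each demand assigned to the nearer of the two):
  {Y, Z}: total = 1587
  {X, Z}: total = 1922
  {Z, W}: total = 2187
  {X, Y}: total = 2235
  {Y, W}: total = 2235
  {X, W}: total = 3045
Best pair: {Y, Z} with total 1587.

{Y, Z}, total 1587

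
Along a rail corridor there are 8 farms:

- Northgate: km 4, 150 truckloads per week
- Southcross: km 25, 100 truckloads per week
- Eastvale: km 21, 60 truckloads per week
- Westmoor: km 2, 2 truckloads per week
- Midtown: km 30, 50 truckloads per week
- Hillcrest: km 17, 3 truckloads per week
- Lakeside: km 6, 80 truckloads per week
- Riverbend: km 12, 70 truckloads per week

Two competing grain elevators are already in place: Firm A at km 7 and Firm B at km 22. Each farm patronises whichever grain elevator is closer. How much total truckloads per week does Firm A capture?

302

The indifferent point is the midpoint (7+22)/2 = 14.5; farms left of it (closer to Firm A at 7) go to Firm A, those right go to Firm B.
  Westmoor at 2 (w=2) → Firm A
  Northgate at 4 (w=150) → Firm A
  Lakeside at 6 (w=80) → Firm A
  Riverbend at 12 (w=70) → Firm A
  Hillcrest at 17 (w=3) → Firm B
  Eastvale at 21 (w=60) → Firm B
  Southcross at 25 (w=100) → Firm B
  Midtown at 30 (w=50) → Firm B
Firm A captures 302; Firm B captures 213.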